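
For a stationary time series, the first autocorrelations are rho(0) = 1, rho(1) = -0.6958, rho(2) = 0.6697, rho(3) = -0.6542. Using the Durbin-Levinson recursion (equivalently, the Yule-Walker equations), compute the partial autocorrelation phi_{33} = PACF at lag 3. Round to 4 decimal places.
\phi_{33} = -0.2350

The PACF at lag k is phi_{kk}, the last component of the solution
to the Yule-Walker system G_k phi = r_k where
  (G_k)_{ij} = rho(|i - j|), (r_k)_i = rho(i), i,j = 1..k.
Equivalently, Durbin-Levinson gives phi_{kk} iteratively:
  phi_{11} = rho(1)
  phi_{kk} = [rho(k) - sum_{j=1..k-1} phi_{k-1,j} rho(k-j)]
            / [1 - sum_{j=1..k-1} phi_{k-1,j} rho(j)],
  phi_{k,j} = phi_{k-1,j} - phi_{kk} phi_{k-1,k-j},  j = 1..k-1.
Step k = 1:
  phi_11 = rho(1) = -0.6958.
Step k = 2:
  phi_22 = [rho(2) - phi_11 rho(1)] / [1 - phi_11 rho(1)] = [0.6697 - (-0.6958)(-0.6958)] / [1 - (-0.6958)(-0.6958)]
         = 0.18556236 / 0.51586236 = 0.359713.
  Update: phi_21 = phi_11 - phi_22 phi_11 = -0.6958 - (0.359713)(-0.6958) = -0.445512.
Step k = 3:
  phi_33 = [rho(3) - phi_21 rho(2) - phi_22 rho(1)] / [1 - phi_21 rho(1) - phi_22 rho(2)]
    numerator   = -0.6542 - (-0.445512)(0.6697) - (0.359713)(-0.6958) = -0.10555253
    denominator = 1 - (-0.445512)(-0.6958) - (0.359713)(0.6697) = 0.44911318
  phi_33 = -0.10555253 / 0.44911318 = -0.235.
Therefore phi_{33} = -0.2350.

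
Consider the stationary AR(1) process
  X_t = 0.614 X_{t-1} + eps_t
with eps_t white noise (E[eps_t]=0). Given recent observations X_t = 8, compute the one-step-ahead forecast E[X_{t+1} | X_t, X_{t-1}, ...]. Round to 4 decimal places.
E[X_{t+1} \mid \mathcal F_t] = 4.9120

For an AR(p) model X_t = c + sum_i phi_i X_{t-i} + eps_t, the
one-step-ahead conditional mean is
  E[X_{t+1} | X_t, ...] = c + sum_i phi_i X_{t+1-i}.
Substitute known values:
  E[X_{t+1} | ...] = (0.614) * (8)
                   = 4.9120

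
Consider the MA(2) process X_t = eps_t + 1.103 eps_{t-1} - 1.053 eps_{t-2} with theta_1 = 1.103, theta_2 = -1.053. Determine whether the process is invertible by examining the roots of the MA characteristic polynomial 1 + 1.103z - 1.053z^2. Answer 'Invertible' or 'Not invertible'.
\text{Not invertible}

The MA(q) characteristic polynomial is P(z) = 1 + 1.103z - 1.053z^2.
Invertibility requires all roots to lie outside the unit circle, i.e. |z| > 1 for every root.
Set 1 + (1.103) z + (-1.053) z^2 = 0, i.e. a z^2 + b z + c = 0 with a = -1.053, b = 1.103, c = 1.
Discriminant D = b^2 - 4ac = (1.103)^2 - 4*(-1.053)*1 = 1.216609 - (-4.212) = 5.428609.
D >= 0, so the roots are real: z = (-b +/- sqrt(D)) / (2a) = (-1.103 +/- 2.329938) / (-2.106).
  z_1 = (-1.103 + 2.329938) / (-2.106) = -0.5826,   |z_1| = 0.5826.
  z_2 = (-1.103 - 2.329938) / (-2.106) = 1.6301,   |z_2| = 1.6301.
Moduli of all roots: 0.5826, 1.6301.
All moduli strictly greater than 1? No.
Verdict: Not invertible.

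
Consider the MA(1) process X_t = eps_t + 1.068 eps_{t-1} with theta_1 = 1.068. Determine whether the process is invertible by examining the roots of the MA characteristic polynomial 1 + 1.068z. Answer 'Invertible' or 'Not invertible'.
\text{Not invertible}

The MA(q) characteristic polynomial is P(z) = 1 + 1.068z.
Invertibility requires all roots to lie outside the unit circle, i.e. |z| > 1 for every root.
This is linear in z: 1 + (1.068) z = 0  =>  z = -1/(1.068) = -0.93633,  |z| = 0.93633.
Moduli of all roots: 0.9363.
All moduli strictly greater than 1? No.
Verdict: Not invertible.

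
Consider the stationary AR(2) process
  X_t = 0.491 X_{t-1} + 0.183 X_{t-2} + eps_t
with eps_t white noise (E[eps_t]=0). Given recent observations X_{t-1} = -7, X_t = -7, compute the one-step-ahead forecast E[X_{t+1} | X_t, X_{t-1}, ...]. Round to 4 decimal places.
E[X_{t+1} \mid \mathcal F_t] = -4.7180

For an AR(p) model X_t = c + sum_i phi_i X_{t-i} + eps_t, the
one-step-ahead conditional mean is
  E[X_{t+1} | X_t, ...] = c + sum_i phi_i X_{t+1-i}.
Substitute known values:
  E[X_{t+1} | ...] = (0.491) * (-7) + (0.183) * (-7)
                   = -4.7180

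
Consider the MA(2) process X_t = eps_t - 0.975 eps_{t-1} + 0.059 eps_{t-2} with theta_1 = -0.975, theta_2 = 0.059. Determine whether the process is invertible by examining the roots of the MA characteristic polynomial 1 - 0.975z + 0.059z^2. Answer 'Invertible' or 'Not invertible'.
\text{Invertible}

The MA(q) characteristic polynomial is P(z) = 1 - 0.975z + 0.059z^2.
Invertibility requires all roots to lie outside the unit circle, i.e. |z| > 1 for every root.
Set 1 + (-0.975) z + (0.059) z^2 = 0, i.e. a z^2 + b z + c = 0 with a = 0.059, b = -0.975, c = 1.
Discriminant D = b^2 - 4ac = (-0.975)^2 - 4*(0.059)*1 = 0.950625 - (0.236) = 0.714625.
D >= 0, so the roots are real: z = (-b +/- sqrt(D)) / (2a) = (0.975 +/- 0.845355) / (0.118).
  z_1 = (0.975 + 0.845355) / (0.118) = 15.4267,   |z_1| = 15.4267.
  z_2 = (0.975 - 0.845355) / (0.118) = 1.0987,   |z_2| = 1.0987.
Moduli of all roots: 15.4267, 1.0987.
All moduli strictly greater than 1? Yes.
Verdict: Invertible.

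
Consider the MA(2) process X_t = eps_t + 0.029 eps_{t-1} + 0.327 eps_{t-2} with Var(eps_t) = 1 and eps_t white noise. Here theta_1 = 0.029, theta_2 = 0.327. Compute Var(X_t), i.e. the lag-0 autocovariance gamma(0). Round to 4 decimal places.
\gamma(0) = 1.1078

For an MA(q) process X_t = eps_t + sum_i theta_i eps_{t-i} with
Var(eps_t) = sigma^2, the variance is
  gamma(0) = sigma^2 * (1 + sum_i theta_i^2).
  sum_i theta_i^2 = (0.029)^2 + (0.327)^2 = 0.000841 + 0.106929 = 0.10777.
  gamma(0) = 1 * (1 + 0.10777) = 1 * 1.10777 = 1.10777, which rounds to 1.1078.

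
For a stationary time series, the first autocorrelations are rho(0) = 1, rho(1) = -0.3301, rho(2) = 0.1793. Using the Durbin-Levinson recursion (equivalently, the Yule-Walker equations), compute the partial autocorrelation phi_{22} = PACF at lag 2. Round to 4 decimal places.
\phi_{22} = 0.0789

The PACF at lag k is phi_{kk}, the last component of the solution
to the Yule-Walker system G_k phi = r_k where
  (G_k)_{ij} = rho(|i - j|), (r_k)_i = rho(i), i,j = 1..k.
Equivalently, Durbin-Levinson gives phi_{kk} iteratively:
  phi_{11} = rho(1)
  phi_{kk} = [rho(k) - sum_{j=1..k-1} phi_{k-1,j} rho(k-j)]
            / [1 - sum_{j=1..k-1} phi_{k-1,j} rho(j)],
  phi_{k,j} = phi_{k-1,j} - phi_{kk} phi_{k-1,k-j},  j = 1..k-1.
Step k = 1:
  phi_11 = rho(1) = -0.3301.
Step k = 2:
  phi_22 = [rho(2) - phi_11 rho(1)] / [1 - phi_11 rho(1)] = [0.1793 - (-0.3301)(-0.3301)] / [1 - (-0.3301)(-0.3301)]
         = 0.07033399 / 0.89103399 = 0.0789.
Therefore phi_{22} = 0.0789.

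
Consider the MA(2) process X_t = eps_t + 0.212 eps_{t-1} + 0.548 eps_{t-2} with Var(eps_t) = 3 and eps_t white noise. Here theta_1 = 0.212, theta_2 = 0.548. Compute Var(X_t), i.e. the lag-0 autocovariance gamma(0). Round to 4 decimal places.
\gamma(0) = 4.0357

For an MA(q) process X_t = eps_t + sum_i theta_i eps_{t-i} with
Var(eps_t) = sigma^2, the variance is
  gamma(0) = sigma^2 * (1 + sum_i theta_i^2).
  sum_i theta_i^2 = (0.212)^2 + (0.548)^2 = 0.044944 + 0.300304 = 0.345248.
  gamma(0) = 3 * (1 + 0.345248) = 3 * 1.345248 = 4.035744, which rounds to 4.0357.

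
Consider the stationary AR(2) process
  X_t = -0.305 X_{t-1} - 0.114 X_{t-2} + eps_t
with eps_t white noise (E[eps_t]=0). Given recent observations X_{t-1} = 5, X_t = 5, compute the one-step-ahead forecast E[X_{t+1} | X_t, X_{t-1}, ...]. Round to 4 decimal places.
E[X_{t+1} \mid \mathcal F_t] = -2.0950

For an AR(p) model X_t = c + sum_i phi_i X_{t-i} + eps_t, the
one-step-ahead conditional mean is
  E[X_{t+1} | X_t, ...] = c + sum_i phi_i X_{t+1-i}.
Substitute known values:
  E[X_{t+1} | ...] = (-0.305) * (5) + (-0.114) * (5)
                   = -2.0950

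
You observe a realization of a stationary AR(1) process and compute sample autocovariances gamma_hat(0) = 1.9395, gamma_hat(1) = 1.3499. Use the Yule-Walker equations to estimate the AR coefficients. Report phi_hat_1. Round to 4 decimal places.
\hat\phi_{1} = 0.6960

The Yule-Walker equations for an AR(p) process read, in matrix form,
  Gamma_p phi = r_p,   with   (Gamma_p)_{ij} = gamma(|i - j|),
                       (r_p)_i = gamma(i),   i,j = 1..p.
Substitute the sample gammas (Toeplitz matrix and right-hand side of size 1):
  Gamma_p = [[1.9395]]
  r_p     = [1.3499]
With p = 1 this is the single equation gamma(0) phi_1 = gamma(1):
  phi_hat_1 = gamma(1) / gamma(0) = 1.3499 / 1.9395 = 0.6960.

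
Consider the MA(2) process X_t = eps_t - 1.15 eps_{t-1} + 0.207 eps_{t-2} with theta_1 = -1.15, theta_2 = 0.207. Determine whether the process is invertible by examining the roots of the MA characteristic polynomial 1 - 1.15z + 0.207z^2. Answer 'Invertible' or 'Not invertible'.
\text{Invertible}

The MA(q) characteristic polynomial is P(z) = 1 - 1.15z + 0.207z^2.
Invertibility requires all roots to lie outside the unit circle, i.e. |z| > 1 for every root.
Set 1 + (-1.15) z + (0.207) z^2 = 0, i.e. a z^2 + b z + c = 0 with a = 0.207, b = -1.15, c = 1.
Discriminant D = b^2 - 4ac = (-1.15)^2 - 4*(0.207)*1 = 1.3225 - (0.828) = 0.4945.
D >= 0, so the roots are real: z = (-b +/- sqrt(D)) / (2a) = (1.15 +/- 0.703207) / (0.414).
  z_1 = (1.15 + 0.703207) / (0.414) = 4.4763,   |z_1| = 4.4763.
  z_2 = (1.15 - 0.703207) / (0.414) = 1.0792,   |z_2| = 1.0792.
Moduli of all roots: 4.4763, 1.0792.
All moduli strictly greater than 1? Yes.
Verdict: Invertible.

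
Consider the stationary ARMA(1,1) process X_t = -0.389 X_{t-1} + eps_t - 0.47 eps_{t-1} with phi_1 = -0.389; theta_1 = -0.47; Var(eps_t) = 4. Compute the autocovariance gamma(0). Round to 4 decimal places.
\gamma(0) = 7.4778

Multiply the model equation by X_{t-k} and take expectations. With theta_0 = psi_0 = 1 and psi_j the MA(infinity) weights, this gives
  gamma(k) - sum_i phi_i gamma(k-i) = c_k,
  c_k = sigma^2 * sum_{j=k..q} theta_j psi_{j-k}   (c_k = 0 for k > q),
using gamma(-m) = gamma(m).
psi-weights needed (psi_j = theta_j + sum_i phi_i psi_{j-i}):
  psi_1 = theta_1 + phi_1 = -0.47 + (-0.389) = -0.859
Right-hand sides:
  c_0 = sigma^2 (1 + theta_1 psi_1) = 4 * (1 + (-0.47)(-0.859)) = 4 * 1.40373 = 5.61492
  c_1 = sigma^2 theta_1 = 4 * (-0.47) = -1.88
  c_2 = 0
Equations for k = 0 and k = 1 (AR order 1):
  gamma(0) = phi_1 gamma(1) + c_0
  gamma(1) = phi_1 gamma(0) + c_1
Substituting the second into the first: gamma(0) (1 - phi_1^2) = c_0 + phi_1 c_1, so
  gamma(0) = (c_0 + phi_1 c_1) / (1 - phi_1^2) = (5.61492 + (-0.389)(-1.88)) / (1 - (-0.389)^2) = 6.34624 / 0.848679 = 7.477786.
Therefore gamma(0) = 7.4778 (to 4 decimal places).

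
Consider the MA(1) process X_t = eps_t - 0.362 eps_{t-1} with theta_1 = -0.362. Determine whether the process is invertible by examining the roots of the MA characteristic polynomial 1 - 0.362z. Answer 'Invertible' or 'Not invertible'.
\text{Invertible}

The MA(q) characteristic polynomial is P(z) = 1 - 0.362z.
Invertibility requires all roots to lie outside the unit circle, i.e. |z| > 1 for every root.
This is linear in z: 1 + (-0.362) z = 0  =>  z = -1/(-0.362) = 2.762431,  |z| = 2.762431.
Moduli of all roots: 2.7624.
All moduli strictly greater than 1? Yes.
Verdict: Invertible.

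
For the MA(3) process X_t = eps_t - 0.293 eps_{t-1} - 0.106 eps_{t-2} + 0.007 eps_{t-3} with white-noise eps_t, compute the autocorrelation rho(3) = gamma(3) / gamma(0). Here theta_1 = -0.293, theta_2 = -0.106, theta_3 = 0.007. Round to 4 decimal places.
\rho(3) = 0.0064

For an MA(q) process with theta_0 = 1, the autocovariance is
  gamma(k) = sigma^2 * sum_{i=0..q-k} theta_i * theta_{i+k},
and rho(k) = gamma(k) / gamma(0). Sigma^2 cancels.
  numerator   = (1)*(0.007) = 0.007.
  denominator = (1)^2 + (-0.293)^2 + (-0.106)^2 + (0.007)^2 = 1.097134.
  rho(3) = 0.007 / 1.097134 = 0.0064.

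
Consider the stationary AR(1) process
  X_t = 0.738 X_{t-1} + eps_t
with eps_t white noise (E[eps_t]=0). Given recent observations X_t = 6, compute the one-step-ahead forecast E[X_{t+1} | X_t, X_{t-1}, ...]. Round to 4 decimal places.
E[X_{t+1} \mid \mathcal F_t] = 4.4280

For an AR(p) model X_t = c + sum_i phi_i X_{t-i} + eps_t, the
one-step-ahead conditional mean is
  E[X_{t+1} | X_t, ...] = c + sum_i phi_i X_{t+1-i}.
Substitute known values:
  E[X_{t+1} | ...] = (0.738) * (6)
                   = 4.4280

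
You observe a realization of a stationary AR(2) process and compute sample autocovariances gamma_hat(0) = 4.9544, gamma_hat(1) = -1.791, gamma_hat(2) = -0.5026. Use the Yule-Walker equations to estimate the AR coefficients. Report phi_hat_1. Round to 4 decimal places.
\hat\phi_{1} = -0.4580

The Yule-Walker equations for an AR(p) process read, in matrix form,
  Gamma_p phi = r_p,   with   (Gamma_p)_{ij} = gamma(|i - j|),
                       (r_p)_i = gamma(i),   i,j = 1..p.
Substitute the sample gammas (Toeplitz matrix and right-hand side of size 2):
  Gamma_p = [[4.9544, -1.791], [-1.791, 4.9544]]
  r_p     = [-1.791, -0.5026]
Written out:
  4.9544 phi_1 - 1.791 phi_2 = -1.791
  -1.791 phi_1 + 4.9544 phi_2 = -0.5026
Solve by Cramer's rule:
  det = gamma(0)^2 - gamma(1)^2 = (4.9544)^2 - (-1.791)^2 = 24.54607936 - 3.207681 = 21.33839836
  phi_hat_1 = [gamma(1) gamma(0) - gamma(1) gamma(2)] / det = [(-1.791)(4.9544) - (-1.791)(-0.5026)] / 21.33839836 = -9.773487 / 21.33839836 = -0.458
  phi_hat_2 = [gamma(0) gamma(2) - gamma(1)^2] / det = [(4.9544)(-0.5026) - (-1.791)^2] / 21.33839836 = -5.69776244 / 21.33839836 = -0.267
So phi_hat = [-0.4580, -0.2670].
Therefore phi_hat_1 = -0.4580.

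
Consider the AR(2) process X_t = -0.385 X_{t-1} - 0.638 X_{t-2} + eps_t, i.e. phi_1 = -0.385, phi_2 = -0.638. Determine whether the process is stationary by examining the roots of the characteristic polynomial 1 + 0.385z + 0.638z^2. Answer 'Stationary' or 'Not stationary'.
\text{Stationary}

The AR(p) characteristic polynomial is P(z) = 1 + 0.385z + 0.638z^2.
Stationarity requires all roots to lie outside the unit circle, i.e. |z| > 1 for every root.
Set 1 + (0.385) z + (0.638) z^2 = 0, i.e. a z^2 + b z + c = 0 with a = 0.638, b = 0.385, c = 1.
Discriminant D = b^2 - 4ac = (0.385)^2 - 4*(0.638)*1 = 0.148225 - (2.552) = -2.403775.
D < 0, so the roots are the complex-conjugate pair z = (-b +/- i sqrt(-D)) / (2a) = -0.3017 +/- 1.2151i.
For a conjugate pair |z|^2 = z * conj(z) = (product of roots) = c/a = 1/(0.638) = 1.567398, so |z| = sqrt(1.567398) = 1.252 for both roots.
Moduli of all roots: 1.2520, 1.2520.
All moduli strictly greater than 1? Yes.
Verdict: Stationary.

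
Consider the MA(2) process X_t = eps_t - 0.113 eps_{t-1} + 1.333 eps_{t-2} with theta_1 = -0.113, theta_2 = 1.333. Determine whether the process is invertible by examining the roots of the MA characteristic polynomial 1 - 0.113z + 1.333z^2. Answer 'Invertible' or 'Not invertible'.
\text{Not invertible}

The MA(q) characteristic polynomial is P(z) = 1 - 0.113z + 1.333z^2.
Invertibility requires all roots to lie outside the unit circle, i.e. |z| > 1 for every root.
Set 1 + (-0.113) z + (1.333) z^2 = 0, i.e. a z^2 + b z + c = 0 with a = 1.333, b = -0.113, c = 1.
Discriminant D = b^2 - 4ac = (-0.113)^2 - 4*(1.333)*1 = 0.012769 - (5.332) = -5.319231.
D < 0, so the roots are the complex-conjugate pair z = (-b +/- i sqrt(-D)) / (2a) = 0.0424 +/- 0.8651i.
For a conjugate pair |z|^2 = z * conj(z) = (product of roots) = c/a = 1/(1.333) = 0.750188, so |z| = sqrt(0.750188) = 0.8661 for both roots.
Moduli of all roots: 0.8661, 0.8661.
All moduli strictly greater than 1? No.
Verdict: Not invertible.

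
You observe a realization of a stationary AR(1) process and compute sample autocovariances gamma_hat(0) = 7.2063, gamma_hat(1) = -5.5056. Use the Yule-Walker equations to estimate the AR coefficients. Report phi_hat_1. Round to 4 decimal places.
\hat\phi_{1} = -0.7640

The Yule-Walker equations for an AR(p) process read, in matrix form,
  Gamma_p phi = r_p,   with   (Gamma_p)_{ij} = gamma(|i - j|),
                       (r_p)_i = gamma(i),   i,j = 1..p.
Substitute the sample gammas (Toeplitz matrix and right-hand side of size 1):
  Gamma_p = [[7.2063]]
  r_p     = [-5.5056]
With p = 1 this is the single equation gamma(0) phi_1 = gamma(1):
  phi_hat_1 = gamma(1) / gamma(0) = -5.5056 / 7.2063 = -0.7640.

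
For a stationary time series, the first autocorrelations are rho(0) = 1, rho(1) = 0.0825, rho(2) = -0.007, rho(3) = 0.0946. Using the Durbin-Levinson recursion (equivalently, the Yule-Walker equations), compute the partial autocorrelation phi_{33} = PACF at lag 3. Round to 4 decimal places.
\phi_{33} = 0.0970

The PACF at lag k is phi_{kk}, the last component of the solution
to the Yule-Walker system G_k phi = r_k where
  (G_k)_{ij} = rho(|i - j|), (r_k)_i = rho(i), i,j = 1..k.
Equivalently, Durbin-Levinson gives phi_{kk} iteratively:
  phi_{11} = rho(1)
  phi_{kk} = [rho(k) - sum_{j=1..k-1} phi_{k-1,j} rho(k-j)]
            / [1 - sum_{j=1..k-1} phi_{k-1,j} rho(j)],
  phi_{k,j} = phi_{k-1,j} - phi_{kk} phi_{k-1,k-j},  j = 1..k-1.
Step k = 1:
  phi_11 = rho(1) = 0.0825.
Step k = 2:
  phi_22 = [rho(2) - phi_11 rho(1)] / [1 - phi_11 rho(1)] = [-0.007 - (0.0825)(0.0825)] / [1 - (0.0825)(0.0825)]
         = -0.01380625 / 0.99319375 = -0.013901.
  Update: phi_21 = phi_11 - phi_22 phi_11 = 0.0825 - (-0.013901)(0.0825) = 0.083647.
Step k = 3:
  phi_33 = [rho(3) - phi_21 rho(2) - phi_22 rho(1)] / [1 - phi_21 rho(1) - phi_22 rho(2)]
    numerator   = 0.0946 - (0.083647)(-0.007) - (-0.013901)(0.0825) = 0.09633235
    denominator = 1 - (0.083647)(0.0825) - (-0.013901)(-0.007) = 0.99300183
  phi_33 = 0.09633235 / 0.99300183 = 0.097.
Therefore phi_{33} = 0.0970.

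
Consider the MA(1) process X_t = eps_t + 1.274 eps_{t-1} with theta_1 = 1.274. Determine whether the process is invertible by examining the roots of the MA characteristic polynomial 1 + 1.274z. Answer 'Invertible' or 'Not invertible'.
\text{Not invertible}

The MA(q) characteristic polynomial is P(z) = 1 + 1.274z.
Invertibility requires all roots to lie outside the unit circle, i.e. |z| > 1 for every root.
This is linear in z: 1 + (1.274) z = 0  =>  z = -1/(1.274) = -0.784929,  |z| = 0.784929.
Moduli of all roots: 0.7849.
All moduli strictly greater than 1? No.
Verdict: Not invertible.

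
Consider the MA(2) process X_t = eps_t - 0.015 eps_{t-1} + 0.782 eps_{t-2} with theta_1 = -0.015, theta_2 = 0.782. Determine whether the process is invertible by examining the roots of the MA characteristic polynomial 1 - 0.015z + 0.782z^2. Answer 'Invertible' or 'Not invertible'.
\text{Invertible}

The MA(q) characteristic polynomial is P(z) = 1 - 0.015z + 0.782z^2.
Invertibility requires all roots to lie outside the unit circle, i.e. |z| > 1 for every root.
Set 1 + (-0.015) z + (0.782) z^2 = 0, i.e. a z^2 + b z + c = 0 with a = 0.782, b = -0.015, c = 1.
Discriminant D = b^2 - 4ac = (-0.015)^2 - 4*(0.782)*1 = 0.000225 - (3.128) = -3.127775.
D < 0, so the roots are the complex-conjugate pair z = (-b +/- i sqrt(-D)) / (2a) = 0.0096 +/- 1.1308i.
For a conjugate pair |z|^2 = z * conj(z) = (product of roots) = c/a = 1/(0.782) = 1.278772, so |z| = sqrt(1.278772) = 1.1308 for both roots.
Moduli of all roots: 1.1308, 1.1308.
All moduli strictly greater than 1? Yes.
Verdict: Invertible.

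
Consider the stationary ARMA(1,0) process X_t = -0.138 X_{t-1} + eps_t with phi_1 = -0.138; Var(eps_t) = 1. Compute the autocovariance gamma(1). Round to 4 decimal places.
\gamma(1) = -0.1407

Multiply the model equation by X_{t-k} and take expectations. With theta_0 = psi_0 = 1 and psi_j the MA(infinity) weights, this gives
  gamma(k) - sum_i phi_i gamma(k-i) = c_k,
  c_k = sigma^2 * sum_{j=k..q} theta_j psi_{j-k}   (c_k = 0 for k > q),
using gamma(-m) = gamma(m).
Pure AR (q = 0): c_0 = sigma^2 = 1, c_k = 0 for k >= 1.
Equations for k = 0 and k = 1 (AR order 1):
  gamma(0) = phi_1 gamma(1) + c_0
  gamma(1) = phi_1 gamma(0) + c_1
Substituting the second into the first: gamma(0) (1 - phi_1^2) = c_0 + phi_1 c_1, so
  gamma(0) = c_0 / (1 - phi_1^2) = 1 / (1 - (-0.138)^2) = 1 / 0.980956 = 1.019414.
  gamma(1) = phi_1 gamma(0) = (-0.138)(1.019414) = -0.140679.
Therefore gamma(1) = -0.1407 (to 4 decimal places).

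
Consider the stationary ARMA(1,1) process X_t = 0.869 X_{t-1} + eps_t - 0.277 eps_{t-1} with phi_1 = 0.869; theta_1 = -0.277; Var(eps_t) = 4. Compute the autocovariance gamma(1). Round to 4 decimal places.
\gamma(1) = 7.3436

Multiply the model equation by X_{t-k} and take expectations. With theta_0 = psi_0 = 1 and psi_j the MA(infinity) weights, this gives
  gamma(k) - sum_i phi_i gamma(k-i) = c_k,
  c_k = sigma^2 * sum_{j=k..q} theta_j psi_{j-k}   (c_k = 0 for k > q),
using gamma(-m) = gamma(m).
psi-weights needed (psi_j = theta_j + sum_i phi_i psi_{j-i}):
  psi_1 = theta_1 + phi_1 = -0.277 + (0.869) = 0.592
Right-hand sides:
  c_0 = sigma^2 (1 + theta_1 psi_1) = 4 * (1 + (-0.277)(0.592)) = 4 * 0.836016 = 3.344064
  c_1 = sigma^2 theta_1 = 4 * (-0.277) = -1.108
  c_2 = 0
Equations for k = 0 and k = 1 (AR order 1):
  gamma(0) = phi_1 gamma(1) + c_0
  gamma(1) = phi_1 gamma(0) + c_1
Substituting the second into the first: gamma(0) (1 - phi_1^2) = c_0 + phi_1 c_1, so
  gamma(0) = (c_0 + phi_1 c_1) / (1 - phi_1^2) = (3.344064 + (0.869)(-1.108)) / (1 - (0.869)^2) = 2.381212 / 0.244839 = 9.725624.
  gamma(1) = phi_1 gamma(0) + c_1 = (0.869)(9.725624) + (-1.108) = 7.343567.
Therefore gamma(1) = 7.3436 (to 4 decimal places).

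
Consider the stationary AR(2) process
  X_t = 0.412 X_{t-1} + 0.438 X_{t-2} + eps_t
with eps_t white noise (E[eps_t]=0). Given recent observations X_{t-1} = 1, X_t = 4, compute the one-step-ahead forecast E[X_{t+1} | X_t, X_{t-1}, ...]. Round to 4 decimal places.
E[X_{t+1} \mid \mathcal F_t] = 2.0860

For an AR(p) model X_t = c + sum_i phi_i X_{t-i} + eps_t, the
one-step-ahead conditional mean is
  E[X_{t+1} | X_t, ...] = c + sum_i phi_i X_{t+1-i}.
Substitute known values:
  E[X_{t+1} | ...] = (0.412) * (4) + (0.438) * (1)
                   = 2.0860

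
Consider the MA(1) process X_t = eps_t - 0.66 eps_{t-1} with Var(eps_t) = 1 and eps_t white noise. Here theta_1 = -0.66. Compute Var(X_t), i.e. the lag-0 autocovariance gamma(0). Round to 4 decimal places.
\gamma(0) = 1.4356

For an MA(q) process X_t = eps_t + sum_i theta_i eps_{t-i} with
Var(eps_t) = sigma^2, the variance is
  gamma(0) = sigma^2 * (1 + sum_i theta_i^2).
  sum_i theta_i^2 = (-0.66)^2 = 0.4356.
  gamma(0) = 1 * (1 + 0.4356) = 1 * 1.4356 = 1.4356.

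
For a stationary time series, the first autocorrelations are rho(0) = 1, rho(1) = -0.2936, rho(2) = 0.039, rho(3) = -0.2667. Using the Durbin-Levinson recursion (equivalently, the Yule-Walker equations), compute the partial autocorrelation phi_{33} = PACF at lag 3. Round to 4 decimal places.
\phi_{33} = -0.2961

The PACF at lag k is phi_{kk}, the last component of the solution
to the Yule-Walker system G_k phi = r_k where
  (G_k)_{ij} = rho(|i - j|), (r_k)_i = rho(i), i,j = 1..k.
Equivalently, Durbin-Levinson gives phi_{kk} iteratively:
  phi_{11} = rho(1)
  phi_{kk} = [rho(k) - sum_{j=1..k-1} phi_{k-1,j} rho(k-j)]
            / [1 - sum_{j=1..k-1} phi_{k-1,j} rho(j)],
  phi_{k,j} = phi_{k-1,j} - phi_{kk} phi_{k-1,k-j},  j = 1..k-1.
Step k = 1:
  phi_11 = rho(1) = -0.2936.
Step k = 2:
  phi_22 = [rho(2) - phi_11 rho(1)] / [1 - phi_11 rho(1)] = [0.039 - (-0.2936)(-0.2936)] / [1 - (-0.2936)(-0.2936)]
         = -0.04720096 / 0.91379904 = -0.051654.
  Update: phi_21 = phi_11 - phi_22 phi_11 = -0.2936 - (-0.051654)(-0.2936) = -0.308765.
Step k = 3:
  phi_33 = [rho(3) - phi_21 rho(2) - phi_22 rho(1)] / [1 - phi_21 rho(1) - phi_22 rho(2)]
    numerator   = -0.2667 - (-0.308765)(0.039) - (-0.051654)(-0.2936) = -0.26982363
    denominator = 1 - (-0.308765)(-0.2936) - (-0.051654)(0.039) = 0.91136094
  phi_33 = -0.26982363 / 0.91136094 = -0.2961.
Therefore phi_{33} = -0.2961.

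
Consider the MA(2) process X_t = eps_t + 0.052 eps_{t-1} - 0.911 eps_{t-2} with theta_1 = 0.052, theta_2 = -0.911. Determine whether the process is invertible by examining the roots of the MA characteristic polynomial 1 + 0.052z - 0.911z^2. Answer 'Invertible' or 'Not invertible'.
\text{Invertible}

The MA(q) characteristic polynomial is P(z) = 1 + 0.052z - 0.911z^2.
Invertibility requires all roots to lie outside the unit circle, i.e. |z| > 1 for every root.
Set 1 + (0.052) z + (-0.911) z^2 = 0, i.e. a z^2 + b z + c = 0 with a = -0.911, b = 0.052, c = 1.
Discriminant D = b^2 - 4ac = (0.052)^2 - 4*(-0.911)*1 = 0.002704 - (-3.644) = 3.646704.
D >= 0, so the roots are real: z = (-b +/- sqrt(D)) / (2a) = (-0.052 +/- 1.909635) / (-1.822).
  z_1 = (-0.052 + 1.909635) / (-1.822) = -1.0196,   |z_1| = 1.0196.
  z_2 = (-0.052 - 1.909635) / (-1.822) = 1.0766,   |z_2| = 1.0766.
Moduli of all roots: 1.0196, 1.0766.
All moduli strictly greater than 1? Yes.
Verdict: Invertible.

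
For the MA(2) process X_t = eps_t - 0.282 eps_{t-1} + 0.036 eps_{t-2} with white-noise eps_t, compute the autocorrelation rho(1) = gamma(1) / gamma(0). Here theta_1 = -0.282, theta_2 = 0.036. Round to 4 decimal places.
\rho(1) = -0.2703

For an MA(q) process with theta_0 = 1, the autocovariance is
  gamma(k) = sigma^2 * sum_{i=0..q-k} theta_i * theta_{i+k},
and rho(k) = gamma(k) / gamma(0). Sigma^2 cancels.
  numerator   = (1)*(-0.282) + (-0.282)*(0.036) = -0.292152.
  denominator = (1)^2 + (-0.282)^2 + (0.036)^2 = 1.08082.
  rho(1) = -0.292152 / 1.08082 = -0.2703.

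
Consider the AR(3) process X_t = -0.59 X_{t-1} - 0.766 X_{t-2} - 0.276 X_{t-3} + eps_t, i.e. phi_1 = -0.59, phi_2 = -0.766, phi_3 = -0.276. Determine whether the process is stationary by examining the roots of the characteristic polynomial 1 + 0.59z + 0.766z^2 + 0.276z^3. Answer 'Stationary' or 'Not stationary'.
\text{Stationary}

The AR(p) characteristic polynomial is P(z) = 1 + 0.59z + 0.766z^2 + 0.276z^3.
Stationarity requires all roots to lie outside the unit circle, i.e. |z| > 1 for every root.
Degree 3: look for a simple real root z0 first, then factor out (1 - z/z0) and solve the remaining quadratic.
Testing z0 = -2.5: P(-2.5) = 1 + (0.59)(-2.5) + (0.766)(-2.5)^2 + (0.276)(-2.5)^3
  = 1 + (-1.475) + (4.7875) + (-4.3125) = 0.  So z_0 = -2.5 is a root, |z_0| = 2.5.
Divide out the factor (1 + 0.4 z) = (1 - z/z0) (since 1/z0 = -0.4):
  P(z) = (1 + 0.4 z)(1 + (0.19) z + (0.69) z^2)
  [check: z-coef 0.19 - (-0.4) = 0.59; z^2-coef 0.69 - (-0.4)(0.19) = 0.766; z^3-coef -(-0.4)(0.69) = 0.276.]
Remaining roots from the quadratic factor 1 + (0.19) z + (0.69) z^2:
  Set 1 + (0.19) z + (0.69) z^2 = 0, i.e. a z^2 + b z + c = 0 with a = 0.69, b = 0.19, c = 1.
  Discriminant D = b^2 - 4ac = (0.19)^2 - 4*(0.69)*1 = 0.0361 - (2.76) = -2.7239.
  D < 0, so the roots are the complex-conjugate pair z = (-b +/- i sqrt(-D)) / (2a) = -0.1377 +/- 1.196i.
  For a conjugate pair |z|^2 = z * conj(z) = (product of roots) = c/a = 1/(0.69) = 1.449275, so |z| = sqrt(1.449275) = 1.2039 for both roots.
Moduli of all roots: 2.5000, 1.2039, 1.2039.
All moduli strictly greater than 1? Yes.
Verdict: Stationary.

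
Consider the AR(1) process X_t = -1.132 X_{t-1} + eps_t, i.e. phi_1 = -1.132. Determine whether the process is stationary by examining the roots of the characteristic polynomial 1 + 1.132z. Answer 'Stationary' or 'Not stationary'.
\text{Not stationary}

The AR(p) characteristic polynomial is P(z) = 1 + 1.132z.
Stationarity requires all roots to lie outside the unit circle, i.e. |z| > 1 for every root.
This is linear in z: 1 + (1.132) z = 0  =>  z = -1/(1.132) = -0.883392,  |z| = 0.883392.
Moduli of all roots: 0.8834.
All moduli strictly greater than 1? No.
Verdict: Not stationary.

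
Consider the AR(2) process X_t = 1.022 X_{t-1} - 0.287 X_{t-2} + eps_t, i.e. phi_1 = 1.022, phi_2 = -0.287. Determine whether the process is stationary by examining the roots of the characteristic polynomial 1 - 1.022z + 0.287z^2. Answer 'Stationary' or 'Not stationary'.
\text{Stationary}

The AR(p) characteristic polynomial is P(z) = 1 - 1.022z + 0.287z^2.
Stationarity requires all roots to lie outside the unit circle, i.e. |z| > 1 for every root.
Set 1 + (-1.022) z + (0.287) z^2 = 0, i.e. a z^2 + b z + c = 0 with a = 0.287, b = -1.022, c = 1.
Discriminant D = b^2 - 4ac = (-1.022)^2 - 4*(0.287)*1 = 1.044484 - (1.148) = -0.103516.
D < 0, so the roots are the complex-conjugate pair z = (-b +/- i sqrt(-D)) / (2a) = 1.7805 +/- 0.5605i.
For a conjugate pair |z|^2 = z * conj(z) = (product of roots) = c/a = 1/(0.287) = 3.484321, so |z| = sqrt(3.484321) = 1.8666 for both roots.
Moduli of all roots: 1.8666, 1.8666.
All moduli strictly greater than 1? Yes.
Verdict: Stationary.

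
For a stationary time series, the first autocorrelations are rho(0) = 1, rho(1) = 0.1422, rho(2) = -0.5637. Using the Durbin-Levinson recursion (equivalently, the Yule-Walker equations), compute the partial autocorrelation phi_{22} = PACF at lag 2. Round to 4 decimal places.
\phi_{22} = -0.5960

The PACF at lag k is phi_{kk}, the last component of the solution
to the Yule-Walker system G_k phi = r_k where
  (G_k)_{ij} = rho(|i - j|), (r_k)_i = rho(i), i,j = 1..k.
Equivalently, Durbin-Levinson gives phi_{kk} iteratively:
  phi_{11} = rho(1)
  phi_{kk} = [rho(k) - sum_{j=1..k-1} phi_{k-1,j} rho(k-j)]
            / [1 - sum_{j=1..k-1} phi_{k-1,j} rho(j)],
  phi_{k,j} = phi_{k-1,j} - phi_{kk} phi_{k-1,k-j},  j = 1..k-1.
Step k = 1:
  phi_11 = rho(1) = 0.1422.
Step k = 2:
  phi_22 = [rho(2) - phi_11 rho(1)] / [1 - phi_11 rho(1)] = [-0.5637 - (0.1422)(0.1422)] / [1 - (0.1422)(0.1422)]
         = -0.58392084 / 0.97977916 = -0.596.
Therefore phi_{22} = -0.5960.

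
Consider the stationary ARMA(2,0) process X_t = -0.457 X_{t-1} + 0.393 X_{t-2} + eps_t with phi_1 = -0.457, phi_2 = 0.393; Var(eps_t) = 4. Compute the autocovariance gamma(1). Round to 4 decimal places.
\gamma(1) = -8.2223

Multiply the model equation by X_{t-k} and take expectations. With theta_0 = psi_0 = 1 and psi_j the MA(infinity) weights, this gives
  gamma(k) - sum_i phi_i gamma(k-i) = c_k,
  c_k = sigma^2 * sum_{j=k..q} theta_j psi_{j-k}   (c_k = 0 for k > q),
using gamma(-m) = gamma(m).
Pure AR (q = 0): c_0 = sigma^2 = 4, c_k = 0 for k >= 1.
Equations for k = 0, 1, 2 (AR order 2, c_2 = 0):
  (E0) gamma(0) = phi_1 gamma(1) + phi_2 gamma(2) + c_0
  (E1) gamma(1) = phi_1 gamma(0) + phi_2 gamma(1) + c_1
  (E2) gamma(2) = phi_1 gamma(1) + phi_2 gamma(0)
From (E1): gamma(1) = A gamma(0) + B with
  A = phi_1 / (1 - phi_2) = -0.457 / 0.607 = -0.752883,   B = c_1 / (1 - phi_2) = 0 / 0.607 = 0.
Insert (E2) into (E0): gamma(0) (1 - phi_2^2) = phi_1 (1 + phi_2) gamma(1) + c_0.
  phi_1 (1 + phi_2) = (-0.457)(1.393) = -0.636601,   1 - phi_2^2 = 0.845551.
Replace gamma(1) by A gamma(0) + B and collect gamma(0):
  gamma(0) [0.845551 - (-0.636601)(-0.752883)] = c_0 = 4
  gamma(0) * 0.366265 = 4
  gamma(0) = 4 / 0.366265 = 10.921057.
  gamma(1) = A gamma(0) = (-0.752883)(10.921057) = -8.222279.
Therefore gamma(1) = -8.2223 (to 4 decimal places).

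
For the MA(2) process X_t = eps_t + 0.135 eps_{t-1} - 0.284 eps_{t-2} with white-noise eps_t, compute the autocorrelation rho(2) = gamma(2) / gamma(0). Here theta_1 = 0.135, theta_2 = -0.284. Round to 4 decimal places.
\rho(2) = -0.2584

For an MA(q) process with theta_0 = 1, the autocovariance is
  gamma(k) = sigma^2 * sum_{i=0..q-k} theta_i * theta_{i+k},
and rho(k) = gamma(k) / gamma(0). Sigma^2 cancels.
  numerator   = (1)*(-0.284) = -0.284.
  denominator = (1)^2 + (0.135)^2 + (-0.284)^2 = 1.098881.
  rho(2) = -0.284 / 1.098881 = -0.2584.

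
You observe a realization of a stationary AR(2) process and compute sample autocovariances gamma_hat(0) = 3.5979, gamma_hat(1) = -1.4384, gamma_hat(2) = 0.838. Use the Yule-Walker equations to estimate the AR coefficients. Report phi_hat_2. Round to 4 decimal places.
\hat\phi_{2} = 0.0870

The Yule-Walker equations for an AR(p) process read, in matrix form,
  Gamma_p phi = r_p,   with   (Gamma_p)_{ij} = gamma(|i - j|),
                       (r_p)_i = gamma(i),   i,j = 1..p.
Substitute the sample gammas (Toeplitz matrix and right-hand side of size 2):
  Gamma_p = [[3.5979, -1.4384], [-1.4384, 3.5979]]
  r_p     = [-1.4384, 0.838]
Written out:
  3.5979 phi_1 - 1.4384 phi_2 = -1.4384
  -1.4384 phi_1 + 3.5979 phi_2 = 0.838
Solve by Cramer's rule:
  det = gamma(0)^2 - gamma(1)^2 = (3.5979)^2 - (-1.4384)^2 = 12.94488441 - 2.06899456 = 10.87588985
  phi_hat_1 = [gamma(1) gamma(0) - gamma(1) gamma(2)] / det = [(-1.4384)(3.5979) - (-1.4384)(0.838)] / 10.87588985 = -3.96984016 / 10.87588985 = -0.365
  phi_hat_2 = [gamma(0) gamma(2) - gamma(1)^2] / det = [(3.5979)(0.838) - (-1.4384)^2] / 10.87588985 = 0.94604564 / 10.87588985 = 0.087
So phi_hat = [-0.3650, 0.0870].
Therefore phi_hat_2 = 0.0870.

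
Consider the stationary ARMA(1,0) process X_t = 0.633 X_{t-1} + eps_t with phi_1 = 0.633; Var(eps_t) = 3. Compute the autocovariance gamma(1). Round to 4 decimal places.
\gamma(1) = 3.1686

Multiply the model equation by X_{t-k} and take expectations. With theta_0 = psi_0 = 1 and psi_j the MA(infinity) weights, this gives
  gamma(k) - sum_i phi_i gamma(k-i) = c_k,
  c_k = sigma^2 * sum_{j=k..q} theta_j psi_{j-k}   (c_k = 0 for k > q),
using gamma(-m) = gamma(m).
Pure AR (q = 0): c_0 = sigma^2 = 3, c_k = 0 for k >= 1.
Equations for k = 0 and k = 1 (AR order 1):
  gamma(0) = phi_1 gamma(1) + c_0
  gamma(1) = phi_1 gamma(0) + c_1
Substituting the second into the first: gamma(0) (1 - phi_1^2) = c_0 + phi_1 c_1, so
  gamma(0) = c_0 / (1 - phi_1^2) = 3 / (1 - (0.633)^2) = 3 / 0.599311 = 5.005748.
  gamma(1) = phi_1 gamma(0) = (0.633)(5.005748) = 3.168639.
Therefore gamma(1) = 3.1686 (to 4 decimal places).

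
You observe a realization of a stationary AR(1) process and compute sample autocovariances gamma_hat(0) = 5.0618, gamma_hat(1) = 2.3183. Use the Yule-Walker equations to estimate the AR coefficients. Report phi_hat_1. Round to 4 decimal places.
\hat\phi_{1} = 0.4580

The Yule-Walker equations for an AR(p) process read, in matrix form,
  Gamma_p phi = r_p,   with   (Gamma_p)_{ij} = gamma(|i - j|),
                       (r_p)_i = gamma(i),   i,j = 1..p.
Substitute the sample gammas (Toeplitz matrix and right-hand side of size 1):
  Gamma_p = [[5.0618]]
  r_p     = [2.3183]
With p = 1 this is the single equation gamma(0) phi_1 = gamma(1):
  phi_hat_1 = gamma(1) / gamma(0) = 2.3183 / 5.0618 = 0.4580.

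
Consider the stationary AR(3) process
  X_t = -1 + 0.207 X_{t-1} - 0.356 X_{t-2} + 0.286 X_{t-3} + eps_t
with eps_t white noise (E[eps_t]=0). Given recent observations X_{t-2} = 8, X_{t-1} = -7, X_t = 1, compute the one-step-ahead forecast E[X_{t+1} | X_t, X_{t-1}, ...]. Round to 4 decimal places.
E[X_{t+1} \mid \mathcal F_t] = 3.9870

For an AR(p) model X_t = c + sum_i phi_i X_{t-i} + eps_t, the
one-step-ahead conditional mean is
  E[X_{t+1} | X_t, ...] = c + sum_i phi_i X_{t+1-i}.
Substitute known values:
  E[X_{t+1} | ...] = -1 + (0.207) * (1) + (-0.356) * (-7) + (0.286) * (8)
                   = 3.9870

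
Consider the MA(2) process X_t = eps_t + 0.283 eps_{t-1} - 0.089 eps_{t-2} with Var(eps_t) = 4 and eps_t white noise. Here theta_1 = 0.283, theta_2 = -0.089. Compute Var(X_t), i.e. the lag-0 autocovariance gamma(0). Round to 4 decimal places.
\gamma(0) = 4.3520

For an MA(q) process X_t = eps_t + sum_i theta_i eps_{t-i} with
Var(eps_t) = sigma^2, the variance is
  gamma(0) = sigma^2 * (1 + sum_i theta_i^2).
  sum_i theta_i^2 = (0.283)^2 + (-0.089)^2 = 0.080089 + 0.007921 = 0.08801.
  gamma(0) = 4 * (1 + 0.08801) = 4 * 1.08801 = 4.35204, which rounds to 4.3520.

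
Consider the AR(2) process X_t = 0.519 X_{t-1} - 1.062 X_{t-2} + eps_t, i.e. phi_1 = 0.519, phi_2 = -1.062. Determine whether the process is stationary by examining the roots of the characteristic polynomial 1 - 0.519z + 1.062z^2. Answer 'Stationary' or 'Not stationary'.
\text{Not stationary}

The AR(p) characteristic polynomial is P(z) = 1 - 0.519z + 1.062z^2.
Stationarity requires all roots to lie outside the unit circle, i.e. |z| > 1 for every root.
Set 1 + (-0.519) z + (1.062) z^2 = 0, i.e. a z^2 + b z + c = 0 with a = 1.062, b = -0.519, c = 1.
Discriminant D = b^2 - 4ac = (-0.519)^2 - 4*(1.062)*1 = 0.269361 - (4.248) = -3.978639.
D < 0, so the roots are the complex-conjugate pair z = (-b +/- i sqrt(-D)) / (2a) = 0.2444 +/- 0.9391i.
For a conjugate pair |z|^2 = z * conj(z) = (product of roots) = c/a = 1/(1.062) = 0.94162, so |z| = sqrt(0.94162) = 0.9704 for both roots.
Moduli of all roots: 0.9704, 0.9704.
All moduli strictly greater than 1? No.
Verdict: Not stationary.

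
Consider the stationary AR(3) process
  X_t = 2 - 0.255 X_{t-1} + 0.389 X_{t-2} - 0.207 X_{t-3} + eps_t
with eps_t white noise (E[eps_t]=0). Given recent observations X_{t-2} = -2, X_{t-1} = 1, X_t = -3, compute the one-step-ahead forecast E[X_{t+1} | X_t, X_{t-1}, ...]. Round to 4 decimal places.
E[X_{t+1} \mid \mathcal F_t] = 3.5680

For an AR(p) model X_t = c + sum_i phi_i X_{t-i} + eps_t, the
one-step-ahead conditional mean is
  E[X_{t+1} | X_t, ...] = c + sum_i phi_i X_{t+1-i}.
Substitute known values:
  E[X_{t+1} | ...] = 2 + (-0.255) * (-3) + (0.389) * (1) + (-0.207) * (-2)
                   = 3.5680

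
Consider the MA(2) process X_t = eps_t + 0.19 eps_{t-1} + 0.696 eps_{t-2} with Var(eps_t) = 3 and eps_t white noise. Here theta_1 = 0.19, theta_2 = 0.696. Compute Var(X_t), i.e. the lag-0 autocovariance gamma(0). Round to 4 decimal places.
\gamma(0) = 4.5615

For an MA(q) process X_t = eps_t + sum_i theta_i eps_{t-i} with
Var(eps_t) = sigma^2, the variance is
  gamma(0) = sigma^2 * (1 + sum_i theta_i^2).
  sum_i theta_i^2 = (0.19)^2 + (0.696)^2 = 0.0361 + 0.484416 = 0.520516.
  gamma(0) = 3 * (1 + 0.520516) = 3 * 1.520516 = 4.561548, which rounds to 4.5615.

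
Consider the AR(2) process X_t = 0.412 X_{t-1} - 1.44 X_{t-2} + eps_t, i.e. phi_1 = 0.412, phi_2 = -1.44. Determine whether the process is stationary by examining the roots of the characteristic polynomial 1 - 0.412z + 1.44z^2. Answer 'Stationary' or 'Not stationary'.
\text{Not stationary}

The AR(p) characteristic polynomial is P(z) = 1 - 0.412z + 1.44z^2.
Stationarity requires all roots to lie outside the unit circle, i.e. |z| > 1 for every root.
Set 1 + (-0.412) z + (1.44) z^2 = 0, i.e. a z^2 + b z + c = 0 with a = 1.44, b = -0.412, c = 1.
Discriminant D = b^2 - 4ac = (-0.412)^2 - 4*(1.44)*1 = 0.169744 - (5.76) = -5.590256.
D < 0, so the roots are the complex-conjugate pair z = (-b +/- i sqrt(-D)) / (2a) = 0.1431 +/- 0.821i.
For a conjugate pair |z|^2 = z * conj(z) = (product of roots) = c/a = 1/(1.44) = 0.694444, so |z| = sqrt(0.694444) = 0.8333 for both roots.
Moduli of all roots: 0.8333, 0.8333.
All moduli strictly greater than 1? No.
Verdict: Not stationary.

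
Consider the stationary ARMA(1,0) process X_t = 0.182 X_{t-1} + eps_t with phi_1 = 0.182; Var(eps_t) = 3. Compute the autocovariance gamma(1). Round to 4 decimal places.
\gamma(1) = 0.5647

Multiply the model equation by X_{t-k} and take expectations. With theta_0 = psi_0 = 1 and psi_j the MA(infinity) weights, this gives
  gamma(k) - sum_i phi_i gamma(k-i) = c_k,
  c_k = sigma^2 * sum_{j=k..q} theta_j psi_{j-k}   (c_k = 0 for k > q),
using gamma(-m) = gamma(m).
Pure AR (q = 0): c_0 = sigma^2 = 3, c_k = 0 for k >= 1.
Equations for k = 0 and k = 1 (AR order 1):
  gamma(0) = phi_1 gamma(1) + c_0
  gamma(1) = phi_1 gamma(0) + c_1
Substituting the second into the first: gamma(0) (1 - phi_1^2) = c_0 + phi_1 c_1, so
  gamma(0) = c_0 / (1 - phi_1^2) = 3 / (1 - (0.182)^2) = 3 / 0.966876 = 3.102776.
  gamma(1) = phi_1 gamma(0) = (0.182)(3.102776) = 0.564705.
Therefore gamma(1) = 0.5647 (to 4 decimal places).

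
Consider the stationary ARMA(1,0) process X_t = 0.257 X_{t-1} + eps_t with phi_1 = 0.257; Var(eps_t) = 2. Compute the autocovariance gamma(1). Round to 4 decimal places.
\gamma(1) = 0.5504

Multiply the model equation by X_{t-k} and take expectations. With theta_0 = psi_0 = 1 and psi_j the MA(infinity) weights, this gives
  gamma(k) - sum_i phi_i gamma(k-i) = c_k,
  c_k = sigma^2 * sum_{j=k..q} theta_j psi_{j-k}   (c_k = 0 for k > q),
using gamma(-m) = gamma(m).
Pure AR (q = 0): c_0 = sigma^2 = 2, c_k = 0 for k >= 1.
Equations for k = 0 and k = 1 (AR order 1):
  gamma(0) = phi_1 gamma(1) + c_0
  gamma(1) = phi_1 gamma(0) + c_1
Substituting the second into the first: gamma(0) (1 - phi_1^2) = c_0 + phi_1 c_1, so
  gamma(0) = c_0 / (1 - phi_1^2) = 2 / (1 - (0.257)^2) = 2 / 0.933951 = 2.14144.
  gamma(1) = phi_1 gamma(0) = (0.257)(2.14144) = 0.55035.
Therefore gamma(1) = 0.5504 (to 4 decimal places).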